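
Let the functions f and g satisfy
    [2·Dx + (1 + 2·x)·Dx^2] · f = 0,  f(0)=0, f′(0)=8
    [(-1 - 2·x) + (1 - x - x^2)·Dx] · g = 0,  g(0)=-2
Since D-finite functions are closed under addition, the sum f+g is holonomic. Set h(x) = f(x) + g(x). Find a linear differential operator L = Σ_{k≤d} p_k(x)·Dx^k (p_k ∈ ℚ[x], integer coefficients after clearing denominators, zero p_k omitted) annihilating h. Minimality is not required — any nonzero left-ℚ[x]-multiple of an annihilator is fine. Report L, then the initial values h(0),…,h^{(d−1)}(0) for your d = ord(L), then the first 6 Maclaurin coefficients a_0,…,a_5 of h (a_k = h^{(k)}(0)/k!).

L = (-34 - 92·x - 116·x^2 - 48·x^3 - 24·x^4)·Dx + (-5 - 60·x - 170·x^2 - 180·x^3 - 100·x^4 - 40·x^5)·Dx^2 + (3 + 11·x + 5·x^2 - 20·x^3 - 30·x^4 - 24·x^5 - 8·x^6)·Dx^3  (order 3).
h: a_k = -2, 6, -12, 14/3, -26, 48/5, …
ICs: h(0) = -2, h′(0) = 6, h′′(0) = -24.

f: a_k = 0, 8, -8, 32/3, -16, 128/5, …
g: a_k = -2, -2, -4, -6, -10, -16, …
h₀=f+g: left-lcm gives L₀, ord ≤ 3.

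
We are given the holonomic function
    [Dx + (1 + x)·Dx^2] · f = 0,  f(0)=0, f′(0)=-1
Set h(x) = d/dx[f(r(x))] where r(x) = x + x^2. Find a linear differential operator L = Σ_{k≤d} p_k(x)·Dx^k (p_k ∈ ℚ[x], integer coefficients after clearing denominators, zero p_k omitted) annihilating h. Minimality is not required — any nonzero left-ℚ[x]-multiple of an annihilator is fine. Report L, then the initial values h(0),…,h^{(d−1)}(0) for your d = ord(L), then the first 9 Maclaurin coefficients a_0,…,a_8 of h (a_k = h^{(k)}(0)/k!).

f: a_k = 0, -1, 1/2, -1/3, 1/4, -1/5, 1/6, -1/7, 1/8, …
h₀=f(r): pull back L_f along r ⇒ L₀.
h=h₀': d/dx-closure on L₀ ⇒ L.
L = (-1 + 2·x + 2·x^2) + (1 + 3·x + 3·x^2 + 2·x^3)·Dx  (order 1).
h: a_k = -1, -1, 2, -1, -1, 2, -1, -1, 2, …
ICs: h(0) = -1.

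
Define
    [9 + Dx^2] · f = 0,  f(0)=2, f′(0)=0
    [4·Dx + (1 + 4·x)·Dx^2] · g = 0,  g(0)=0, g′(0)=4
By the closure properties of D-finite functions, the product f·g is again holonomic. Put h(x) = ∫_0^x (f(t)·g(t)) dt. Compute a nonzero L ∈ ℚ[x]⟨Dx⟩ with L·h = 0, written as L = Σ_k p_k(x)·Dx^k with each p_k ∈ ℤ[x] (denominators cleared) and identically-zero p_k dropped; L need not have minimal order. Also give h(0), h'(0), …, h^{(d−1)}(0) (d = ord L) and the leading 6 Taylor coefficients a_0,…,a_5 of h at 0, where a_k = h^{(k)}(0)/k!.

L = (-2043 - 1296·x + 44064·x^2 + 186624·x^3 + 186624·x^4)·Dx + (72 + 5472·x + 31104·x^2 + 41472·x^3)·Dx^2 + (-182 + 864·x + 12096·x^2 + 41472·x^3 + 41472·x^4)·Dx^3 + (8 + 608·x + 3456·x^2 + 4608·x^3)·Dx^4 + (5 + 112·x + 800·x^2 + 2304·x^3 + 2304·x^4)·Dx^5  (order 5).
h: a_k = 0, 0, 4, -16/3, 5/3, -56/5, …
ICs: h(0) = 0, h′(0) = 0, h′′(0) = 8, h′′′(0) = -32, h′′′′(0) = 40.

f: a_k = 2, 0, -9, 0, 27/4, 0, …
g: a_k = 0, 4, -8, 64/3, -64, 1024/5, …
Sym-product of L_f,L_g gives L₀ (≤ ord 4).
h=∫h₀ ⇒ L = L₀·Dx.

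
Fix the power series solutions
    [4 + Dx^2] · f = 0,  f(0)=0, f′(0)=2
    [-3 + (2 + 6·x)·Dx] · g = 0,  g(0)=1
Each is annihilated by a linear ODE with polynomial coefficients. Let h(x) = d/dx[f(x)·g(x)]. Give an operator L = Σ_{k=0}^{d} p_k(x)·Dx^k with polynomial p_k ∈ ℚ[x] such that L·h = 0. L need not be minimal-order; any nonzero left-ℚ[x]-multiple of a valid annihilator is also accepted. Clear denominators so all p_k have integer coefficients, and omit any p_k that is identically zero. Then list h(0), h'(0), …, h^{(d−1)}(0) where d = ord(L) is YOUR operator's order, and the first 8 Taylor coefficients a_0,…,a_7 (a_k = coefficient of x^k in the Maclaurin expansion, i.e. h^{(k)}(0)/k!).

L = (1453 + 11712·x + 26784·x^2 + 27648·x^3 + 20736·x^4) + (132 - 756·x - 5184·x^2 - 5184·x^3)·Dx + (172 + 1416·x + 4428·x^2 + 6912·x^3 + 5184·x^4)·Dx^2  (order 2).
h: a_k = 2, 6, -43/4, 11/2, -4379/192, 21963/320, -838883/4608, 6669683/13440, …
ICs: h(0) = 2, h′(0) = 6.

f: a_k = 0, 2, 0, -4/3, 0, 4/15, 0, -8/315, …
g: a_k = 1, 3/2, -9/8, 27/16, -405/128, 1701/256, -15309/1024, 72171/2048, …
f·g: L₀ = L_f ⊗_s L_g, ord ≤ 2·1.
h=h₀': d/dx-closure on L₀ ⇒ L.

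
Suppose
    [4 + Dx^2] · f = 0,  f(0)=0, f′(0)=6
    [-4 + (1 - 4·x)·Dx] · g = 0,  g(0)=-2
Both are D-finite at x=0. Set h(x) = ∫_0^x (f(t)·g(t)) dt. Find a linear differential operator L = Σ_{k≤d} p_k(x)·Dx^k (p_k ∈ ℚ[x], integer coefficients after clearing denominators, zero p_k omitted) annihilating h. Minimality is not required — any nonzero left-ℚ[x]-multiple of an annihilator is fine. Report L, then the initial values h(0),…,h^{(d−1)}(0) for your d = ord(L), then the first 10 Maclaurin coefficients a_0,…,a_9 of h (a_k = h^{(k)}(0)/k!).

f: a_k = 0, 6, 0, -4, 0, 4/5, 0, -8/105, 0, 4/945, …
g: a_k = -2, -8, -32, -128, -512, -2048, -8192, -32768, -131072, -524288, …
h₀=f·g: eliminate ⇒ L₀, order ≤ 2·1.
h=∫h₀ ⇒ L = L₀·Dx.
L = (-4 + 16·x)·Dx + 8·Dx^2 + (-1 + 4·x)·Dx^3  (order 3).
h: a_k = 0, 0, -6, -16, -46, -736/5, -7364/15, -8416/5, -618574/105, -19794368/945, …
ICs: h(0) = 0, h′(0) = 0, h′′(0) = -12.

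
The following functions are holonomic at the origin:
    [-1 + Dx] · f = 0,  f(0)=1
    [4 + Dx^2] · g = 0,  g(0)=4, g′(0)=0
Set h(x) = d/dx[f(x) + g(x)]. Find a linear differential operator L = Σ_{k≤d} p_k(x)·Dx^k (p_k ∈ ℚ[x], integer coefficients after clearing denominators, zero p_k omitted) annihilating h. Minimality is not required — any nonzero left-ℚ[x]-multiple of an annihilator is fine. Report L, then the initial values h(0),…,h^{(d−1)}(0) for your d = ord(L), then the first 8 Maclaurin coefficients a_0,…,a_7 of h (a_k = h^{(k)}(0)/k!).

f: a_k = 1, 1, 1/2, 1/6, 1/24, 1/120, 1/720, 1/5040, …
g: a_k = 4, 0, -8, 0, 8/3, 0, -16/45, 0, …
L₀ := lclm(L_f,L_g); ord L₀ ≤ 1+2.
Differentiate: ansatz ord ≤ ord L₀ ⇒ L.
L = 4 - 4·Dx + Dx^2 - Dx^3  (order 3).
h: a_k = 1, -15, 1/2, 65/6, 1/24, -17/8, 1/720, 205/1008, …
ICs: h(0) = 1, h′(0) = -15, h′′(0) = 1.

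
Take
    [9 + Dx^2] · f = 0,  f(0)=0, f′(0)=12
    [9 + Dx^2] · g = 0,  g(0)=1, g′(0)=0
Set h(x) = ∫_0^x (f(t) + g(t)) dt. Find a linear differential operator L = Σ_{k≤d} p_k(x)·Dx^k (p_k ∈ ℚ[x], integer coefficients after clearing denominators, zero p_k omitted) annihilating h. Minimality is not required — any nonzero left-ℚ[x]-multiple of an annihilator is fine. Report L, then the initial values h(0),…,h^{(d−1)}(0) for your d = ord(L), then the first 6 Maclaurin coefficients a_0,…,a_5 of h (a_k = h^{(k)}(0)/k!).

f: a_k = 0, 12, 0, -18, 0, 81/10, …
g: a_k = 1, 0, -9/2, 0, 27/8, 0, …
f+g: L₀ = lclm(L_f,L_g), ord ≤ 2+2.
Integrate: L := L₀·Dx.
L = 9·Dx + Dx^3  (order 3).
h: a_k = 0, 1, 6, -3/2, -9/2, 27/40, …
ICs: h(0) = 0, h′(0) = 1, h′′(0) = 12.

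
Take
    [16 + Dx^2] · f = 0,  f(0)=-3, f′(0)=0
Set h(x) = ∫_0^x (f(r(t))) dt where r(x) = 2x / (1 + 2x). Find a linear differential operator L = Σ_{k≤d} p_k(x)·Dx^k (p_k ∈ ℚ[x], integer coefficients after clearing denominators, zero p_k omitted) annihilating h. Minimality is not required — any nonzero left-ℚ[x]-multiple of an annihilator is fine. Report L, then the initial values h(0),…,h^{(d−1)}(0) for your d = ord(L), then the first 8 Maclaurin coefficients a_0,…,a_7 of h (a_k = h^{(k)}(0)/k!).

f: a_k = -3, 0, 24, 0, -32, 0, 256/15, 0, …
f∘r: x↦r, Dx↦Dx/r' in L_f ⇒ L₀.
h=∫h₀ ⇒ L = L₀·Dx.
L = 64·Dx + (4 + 24·x + 48·x^2 + 32·x^3)·Dx^2 + (1 + 8·x + 24·x^2 + 32·x^3 + 16·x^4)·Dx^3  (order 3).
h: a_k = 0, -3, 0, 32, -96, 128, 512/3, -25088/15, …
ICs: h(0) = 0, h′(0) = -3, h′′(0) = 0.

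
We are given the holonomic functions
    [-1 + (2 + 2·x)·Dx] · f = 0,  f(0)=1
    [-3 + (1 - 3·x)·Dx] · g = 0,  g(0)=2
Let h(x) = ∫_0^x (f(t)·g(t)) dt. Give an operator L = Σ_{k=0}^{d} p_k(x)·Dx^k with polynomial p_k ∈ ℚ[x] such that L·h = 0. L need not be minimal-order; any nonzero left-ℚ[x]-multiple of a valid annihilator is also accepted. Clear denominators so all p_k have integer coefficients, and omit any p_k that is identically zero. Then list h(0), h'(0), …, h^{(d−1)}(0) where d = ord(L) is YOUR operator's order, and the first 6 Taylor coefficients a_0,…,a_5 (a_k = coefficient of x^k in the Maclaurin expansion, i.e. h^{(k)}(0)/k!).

f: a_k = 1, 1/2, -1/8, 1/16, -5/128, 7/256, …
g: a_k = 2, 6, 18, 54, 162, 486, …
f·g: L₀ = L_f ⊗_s L_g, ord ≤ 1·1.
Integrate: L := L₀·Dx.
L = (7 + 3·x)·Dx + (-2 + 4·x + 6·x^2)·Dx^2  (order 2).
h: a_k = 0, 2, 7/2, 83/12, 499/32, 11971/320, …
ICs: h(0) = 0, h′(0) = 2.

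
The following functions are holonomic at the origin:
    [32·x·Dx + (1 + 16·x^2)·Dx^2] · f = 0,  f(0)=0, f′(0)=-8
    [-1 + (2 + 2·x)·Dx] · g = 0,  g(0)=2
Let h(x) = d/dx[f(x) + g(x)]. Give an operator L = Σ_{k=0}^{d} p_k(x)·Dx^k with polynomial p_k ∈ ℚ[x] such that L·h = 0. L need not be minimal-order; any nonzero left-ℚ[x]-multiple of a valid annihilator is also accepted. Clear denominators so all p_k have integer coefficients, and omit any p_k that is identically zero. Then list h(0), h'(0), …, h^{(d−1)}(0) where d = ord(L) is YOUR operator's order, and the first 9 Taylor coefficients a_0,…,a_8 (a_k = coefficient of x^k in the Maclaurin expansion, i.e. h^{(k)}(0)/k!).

f: a_k = 0, -8, 0, 128/3, 0, -2048/5, 0, 32768/7, 0, …
g: a_k = 2, 1, -1/4, 1/8, -5/64, 7/128, -21/512, 33/1024, -429/16384, …
f+g: L₀ = lclm(L_f,L_g), ord ≤ 2+1.
h₀' ⇒ L via d/dx closure of L₀.
L = (-64 - 160·x + 3072·x^2 + 1536·x^3) + (-131 - 256·x + 5920·x^2 + 12288·x^3 + 5376·x^4)·Dx + (-2 + 126·x + 192·x^2 + 2112·x^3 + 3584·x^4 + 1536·x^5)·Dx^2  (order 2).
h: a_k = -7, -1/2, 1027/8, -5/16, -262109/128, -63/256, 33554663/1024, -429/2048, -17179862749/32768, …
ICs: h(0) = -7, h′(0) = -1/2.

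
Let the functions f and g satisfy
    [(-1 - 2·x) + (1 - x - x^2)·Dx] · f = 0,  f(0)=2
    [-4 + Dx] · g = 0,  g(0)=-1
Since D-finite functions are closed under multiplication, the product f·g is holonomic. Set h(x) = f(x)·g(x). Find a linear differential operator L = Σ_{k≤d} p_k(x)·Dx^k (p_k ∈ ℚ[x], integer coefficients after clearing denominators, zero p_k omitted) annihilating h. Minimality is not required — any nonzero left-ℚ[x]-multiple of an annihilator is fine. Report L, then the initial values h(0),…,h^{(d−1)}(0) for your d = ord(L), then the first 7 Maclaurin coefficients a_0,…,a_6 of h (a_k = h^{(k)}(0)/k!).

L = (5 - 2·x - 4·x^2) + (-1 + x + x^2)·Dx  (order 1).
h: a_k = -2, -10, -28, -178/3, -326/3, -2776/15, -2746/9, …
ICs: h(0) = -2.

f: a_k = 2, 2, 4, 6, 10, 16, 26, …
g: a_k = -1, -4, -8, -32/3, -32/3, -128/15, -256/45, …
h₀=f·g: eliminate ⇒ L₀, order ≤ 1·1.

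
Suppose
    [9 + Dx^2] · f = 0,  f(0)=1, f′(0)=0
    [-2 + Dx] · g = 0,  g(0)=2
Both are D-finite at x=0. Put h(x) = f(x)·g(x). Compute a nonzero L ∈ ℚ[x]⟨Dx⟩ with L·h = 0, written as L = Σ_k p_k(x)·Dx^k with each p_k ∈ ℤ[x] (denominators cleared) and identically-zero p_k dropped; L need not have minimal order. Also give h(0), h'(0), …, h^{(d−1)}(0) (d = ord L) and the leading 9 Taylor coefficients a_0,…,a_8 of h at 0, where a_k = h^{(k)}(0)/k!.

f: a_k = 1, 0, -9/2, 0, 27/8, 0, -81/80, 0, 729/4480, …
g: a_k = 2, 4, 4, 8/3, 4/3, 8/15, 8/45, 16/315, 4/315, …
f·g: L₀ = L_f ⊗_s L_g, ord ≤ 2·1.
L = 13 - 4·Dx + Dx^2  (order 2).
h: a_k = 2, 4, -5, -46/3, -119/12, 61/30, 407/72, 3277/1260, -239/20160, …
ICs: h(0) = 2, h′(0) = 4.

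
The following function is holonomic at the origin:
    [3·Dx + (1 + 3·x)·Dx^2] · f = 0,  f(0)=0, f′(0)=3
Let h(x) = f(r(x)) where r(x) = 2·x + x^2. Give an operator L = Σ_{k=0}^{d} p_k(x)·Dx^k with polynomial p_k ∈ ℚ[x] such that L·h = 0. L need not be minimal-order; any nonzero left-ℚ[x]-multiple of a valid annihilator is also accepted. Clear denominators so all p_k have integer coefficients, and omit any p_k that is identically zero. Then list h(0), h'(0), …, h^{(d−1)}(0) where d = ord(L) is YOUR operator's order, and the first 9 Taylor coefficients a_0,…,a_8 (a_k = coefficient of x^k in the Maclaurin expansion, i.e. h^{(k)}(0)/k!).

L = (5 + 6·x + 3·x^2)·Dx + (1 + 7·x + 9·x^2 + 3·x^3)·Dx^2  (order 2).
h: a_k = 0, 6, -15, 54, -441/2, 4806/5, -4365, 142722/7, -388881/4, …
ICs: h(0) = 0, h′(0) = 6.

f: a_k = 0, 3, -9/2, 9, -81/4, 243/5, -243/2, 2187/7, -6561/8, …
h₀=f(r): pull back L_f along r ⇒ L₀.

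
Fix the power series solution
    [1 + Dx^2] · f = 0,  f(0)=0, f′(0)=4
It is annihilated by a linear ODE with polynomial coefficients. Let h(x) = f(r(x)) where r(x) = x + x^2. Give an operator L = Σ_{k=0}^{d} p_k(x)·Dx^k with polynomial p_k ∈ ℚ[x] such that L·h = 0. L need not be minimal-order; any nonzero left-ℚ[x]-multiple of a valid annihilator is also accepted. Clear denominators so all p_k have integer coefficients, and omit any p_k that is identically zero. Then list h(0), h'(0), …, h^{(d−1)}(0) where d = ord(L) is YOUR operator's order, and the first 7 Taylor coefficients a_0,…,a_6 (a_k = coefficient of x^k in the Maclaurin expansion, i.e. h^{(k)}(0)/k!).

f: a_k = 0, 4, 0, -2/3, 0, 1/30, 0, …
f∘r: x↦r, Dx↦Dx/r' in L_f ⇒ L₀.
L = (1 + 6·x + 12·x^2 + 8·x^3) - 2·Dx + (1 + 2·x)·Dx^2  (order 2).
h: a_k = 0, 4, 4, -2/3, -2, -59/30, -1/2, …
ICs: h(0) = 0, h′(0) = 4.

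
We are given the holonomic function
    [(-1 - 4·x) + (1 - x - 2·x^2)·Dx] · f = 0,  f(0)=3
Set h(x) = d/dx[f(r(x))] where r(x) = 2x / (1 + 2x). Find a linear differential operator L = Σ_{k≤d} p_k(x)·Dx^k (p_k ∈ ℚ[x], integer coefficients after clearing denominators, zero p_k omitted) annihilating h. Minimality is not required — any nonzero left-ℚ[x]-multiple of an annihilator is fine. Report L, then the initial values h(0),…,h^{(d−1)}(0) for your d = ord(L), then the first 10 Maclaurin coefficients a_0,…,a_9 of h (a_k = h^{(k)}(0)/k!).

f: a_k = 3, 3, 9, 15, 33, 63, 129, 255, 513, 1023, …
Change of var in L_f (x↦r) gives L₀.
h₀' ⇒ L via d/dx closure of L₀.
L = (8 + 48·x + 288·x^2 + 320·x^3) + (-1 - 14·x - 36·x^2 + 56·x^3 + 160·x^4)·Dx  (order 1).
h: a_k = 6, 48, 0, 768, -1920, 13824, -53760, 270336, -1161216, 5283840, …
ICs: h(0) = 6.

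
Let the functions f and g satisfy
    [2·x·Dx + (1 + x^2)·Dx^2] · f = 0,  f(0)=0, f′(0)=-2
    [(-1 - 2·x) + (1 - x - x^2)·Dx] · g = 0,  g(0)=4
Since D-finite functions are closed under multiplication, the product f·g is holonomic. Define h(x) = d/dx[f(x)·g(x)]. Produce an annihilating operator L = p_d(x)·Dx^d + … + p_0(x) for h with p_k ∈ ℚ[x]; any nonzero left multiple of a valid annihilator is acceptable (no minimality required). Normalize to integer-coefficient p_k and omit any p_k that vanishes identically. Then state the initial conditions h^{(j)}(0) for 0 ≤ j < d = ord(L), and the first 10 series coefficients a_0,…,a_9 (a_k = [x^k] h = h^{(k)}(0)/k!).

f: a_k = 0, -2, 0, 2/3, 0, -2/5, 0, 2/7, 0, -2/9, …
g: a_k = 4, 4, 8, 12, 20, 32, 52, 84, 136, 220, …
h₀=f·g: eliminate ⇒ L₀, order ≤ 2·1.
h₀' ⇒ L via d/dx closure of L₀.
L = (2 + 30·x^2 + 24·x^3 + 36·x^4) + (4 + 10·x + 12·x^2 + 22·x^3 + 24·x^4 + 24·x^5)·Dx + (-1 - 2·x^2 + 4·x^3 + 2·x^4 + 4·x^5 + 3·x^6)·Dx^2  (order 2).
h: a_k = -8, -16, -40, -256/3, -544/3, -1728/5, -9736/15, -126272/105, -15368/7, -248384/63, …
ICs: h(0) = -8, h′(0) = -16.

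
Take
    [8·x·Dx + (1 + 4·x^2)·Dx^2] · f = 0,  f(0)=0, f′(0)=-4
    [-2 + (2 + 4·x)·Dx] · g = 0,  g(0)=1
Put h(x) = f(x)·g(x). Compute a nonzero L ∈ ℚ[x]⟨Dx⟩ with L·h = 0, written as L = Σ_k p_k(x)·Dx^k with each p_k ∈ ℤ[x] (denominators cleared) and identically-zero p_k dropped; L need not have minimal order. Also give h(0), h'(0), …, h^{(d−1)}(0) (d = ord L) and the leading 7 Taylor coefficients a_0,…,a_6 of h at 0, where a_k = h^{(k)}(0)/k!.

f: a_k = 0, -4, 0, 16/3, 0, -64/5, 0, …
g: a_k = 1, 1, -1/2, 1/2, -5/8, 7/8, -21/16, …
h₀=f·g: eliminate ⇒ L₀, order ≤ 2·1.
L = (3 - 8·x - 4·x^2) + (-2 + 4·x + 24·x^2 + 16·x^3)·Dx + (1 + 4·x + 8·x^2 + 16·x^3 + 16·x^4)·Dx^2  (order 2).
h: a_k = 0, -4, -4, 22/3, 10/3, -389/30, -409/30, …
ICs: h(0) = 0, h′(0) = -4.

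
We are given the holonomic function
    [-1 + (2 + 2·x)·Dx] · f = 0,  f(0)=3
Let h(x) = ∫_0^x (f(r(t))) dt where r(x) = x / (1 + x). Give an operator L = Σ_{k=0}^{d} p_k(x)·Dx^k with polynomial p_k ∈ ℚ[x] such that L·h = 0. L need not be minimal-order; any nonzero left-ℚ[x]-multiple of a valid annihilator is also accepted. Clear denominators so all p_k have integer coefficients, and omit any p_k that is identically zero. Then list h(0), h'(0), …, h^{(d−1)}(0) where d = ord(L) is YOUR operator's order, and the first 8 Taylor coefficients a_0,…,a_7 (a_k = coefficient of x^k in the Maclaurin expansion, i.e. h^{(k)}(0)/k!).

f: a_k = 3, 3/2, -3/8, 3/16, -15/128, 21/256, -63/1024, 99/2048, …
h₀=f(r): pull back L_f along r ⇒ L₀.
h=∫₀ˣh₀: take L = L₀·Dx.
L = -Dx + (2 + 6·x + 4·x^2)·Dx^2  (order 2).
h: a_k = 0, 3, 3/4, -5/8, 39/64, -423/640, 399/512, -7059/7168, …
ICs: h(0) = 0, h′(0) = 3.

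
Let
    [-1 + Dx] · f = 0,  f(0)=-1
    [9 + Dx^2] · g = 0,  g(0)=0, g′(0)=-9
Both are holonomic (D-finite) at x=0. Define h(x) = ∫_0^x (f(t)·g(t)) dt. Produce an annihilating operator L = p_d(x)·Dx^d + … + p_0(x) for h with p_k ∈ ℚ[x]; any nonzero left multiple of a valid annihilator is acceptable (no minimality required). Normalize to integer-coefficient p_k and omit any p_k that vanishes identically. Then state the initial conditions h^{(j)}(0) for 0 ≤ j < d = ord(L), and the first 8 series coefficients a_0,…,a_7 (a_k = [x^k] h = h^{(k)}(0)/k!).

L = 10·Dx - 2·Dx^2 + Dx^3  (order 3).
h: a_k = 0, 0, 9/2, 3, -9/4, -12/5, -1/20, 39/70, …
ICs: h(0) = 0, h′(0) = 0, h′′(0) = 9.

f: a_k = -1, -1, -1/2, -1/6, -1/24, -1/120, -1/720, -1/5040, …
g: a_k = 0, -9, 0, 27/2, 0, -243/40, 0, 729/560, …
Sym-product of L_f,L_g gives L₀ (≤ ord 2).
Integrate: L := L₀·Dx.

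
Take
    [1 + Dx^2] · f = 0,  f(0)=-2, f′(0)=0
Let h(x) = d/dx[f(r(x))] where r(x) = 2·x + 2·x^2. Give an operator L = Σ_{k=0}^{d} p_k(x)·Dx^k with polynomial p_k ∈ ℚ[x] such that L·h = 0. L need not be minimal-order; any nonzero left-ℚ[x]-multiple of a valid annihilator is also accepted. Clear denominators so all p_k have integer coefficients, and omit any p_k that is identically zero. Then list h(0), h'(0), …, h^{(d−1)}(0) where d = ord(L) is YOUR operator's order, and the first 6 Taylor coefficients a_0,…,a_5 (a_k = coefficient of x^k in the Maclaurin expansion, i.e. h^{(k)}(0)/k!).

L = (16 + 32·x + 96·x^2 + 128·x^3 + 64·x^4) + (-6 - 12·x)·Dx + (1 + 4·x + 4·x^2)·Dx^2  (order 2).
h: a_k = 0, 8, 24, 32/3, -80/3, -704/15, …
ICs: h(0) = 0, h′(0) = 8.

f: a_k = -2, 0, 1, 0, -1/12, 0, …
Change of var in L_f (x↦r) gives L₀.
Derive L from L₀ (diff closure).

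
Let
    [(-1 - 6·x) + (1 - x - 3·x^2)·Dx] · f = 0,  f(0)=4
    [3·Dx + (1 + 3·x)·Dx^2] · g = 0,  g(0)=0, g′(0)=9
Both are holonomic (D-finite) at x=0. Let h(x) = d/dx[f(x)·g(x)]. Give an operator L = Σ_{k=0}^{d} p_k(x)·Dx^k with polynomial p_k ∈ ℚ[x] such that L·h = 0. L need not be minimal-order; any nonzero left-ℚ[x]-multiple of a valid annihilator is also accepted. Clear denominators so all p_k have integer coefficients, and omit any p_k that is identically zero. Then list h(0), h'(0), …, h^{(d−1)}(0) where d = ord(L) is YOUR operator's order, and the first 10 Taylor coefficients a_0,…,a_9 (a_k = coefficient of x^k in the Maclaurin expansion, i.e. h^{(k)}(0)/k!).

f: a_k = 4, 4, 16, 28, 76, 160, 388, 868, 2032, 4636, …
g: a_k = 0, 9, -27/2, 27, -243/4, 729/5, -729/2, 6561/7, -19683/8, 6561, …
Sym-product of L_f,L_g gives L₀ (≤ ord 2).
h₀' ⇒ L via d/dx closure of L₀.
L = (34 + 162·x + 324·x^2) + (1 + 29·x + 180·x^2 + 252·x^3)·Dx + (-1 - 6·x - 2·x^2 + 33·x^3 + 36·x^4)·Dx^2  (order 2).
h: a_k = 36, -36, 594, -396, 5391, -20304/5, 220743/5, -1558188/35, 24947919/70, -479538, …
ICs: h(0) = 36, h′(0) = -36.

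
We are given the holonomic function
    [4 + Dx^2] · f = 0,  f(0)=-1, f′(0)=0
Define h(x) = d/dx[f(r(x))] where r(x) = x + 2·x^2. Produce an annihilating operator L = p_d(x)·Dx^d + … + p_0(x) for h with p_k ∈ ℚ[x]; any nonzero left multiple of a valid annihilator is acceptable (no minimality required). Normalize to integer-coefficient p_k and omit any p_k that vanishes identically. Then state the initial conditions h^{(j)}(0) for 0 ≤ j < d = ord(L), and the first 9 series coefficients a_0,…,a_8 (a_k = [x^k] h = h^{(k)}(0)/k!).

f: a_k = -1, 0, 2, 0, -2/3, 0, 4/45, 0, -2/315, …
h₀=f(r): pull back L_f along r ⇒ L₀.
Differentiate: ansatz ord ≤ ord L₀ ⇒ L.
L = (52 + 64·x + 384·x^2 + 1024·x^3 + 1024·x^4) + (-12 - 48·x)·Dx + (1 + 8·x + 16·x^2)·Dx^2  (order 2).
h: a_k = 0, 4, 24, 88/3, -80/3, -1432/15, -2128/15, -13456/315, 4448/35, …
ICs: h(0) = 0, h′(0) = 4.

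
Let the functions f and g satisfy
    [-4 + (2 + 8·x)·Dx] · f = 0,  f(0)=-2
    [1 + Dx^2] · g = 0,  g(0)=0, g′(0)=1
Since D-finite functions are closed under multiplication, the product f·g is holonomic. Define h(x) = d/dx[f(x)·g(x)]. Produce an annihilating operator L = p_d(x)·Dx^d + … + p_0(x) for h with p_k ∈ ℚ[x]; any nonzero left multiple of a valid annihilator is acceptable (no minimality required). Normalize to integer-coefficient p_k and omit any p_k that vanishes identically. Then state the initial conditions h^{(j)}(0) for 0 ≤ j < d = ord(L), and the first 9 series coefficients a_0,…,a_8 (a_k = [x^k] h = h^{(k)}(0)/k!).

f: a_k = -2, -4, 4, -8, 20, -56, 168, -528, 1716, …
g: a_k = 0, 1, 0, -1/6, 0, 1/120, 0, -1/5040, 0, …
h₀=f·g: eliminate ⇒ L₀, order ≤ 1·2.
Differentiate: ansatz ord ≤ ord L₀ ⇒ L.
L = (-7 + 336·x + 736·x^2 + 256·x^3 + 256·x^4) + (44 + 144·x - 192·x^2 - 256·x^3)·Dx + (13 + 112·x + 288·x^2 + 256·x^3 + 256·x^4)·Dx^2  (order 2).
h: a_k = -2, -8, 13, -88/3, 1159/12, -1641/5, 83009/72, -1307206/315, 61260163/4032, …
ICs: h(0) = -2, h′(0) = -8.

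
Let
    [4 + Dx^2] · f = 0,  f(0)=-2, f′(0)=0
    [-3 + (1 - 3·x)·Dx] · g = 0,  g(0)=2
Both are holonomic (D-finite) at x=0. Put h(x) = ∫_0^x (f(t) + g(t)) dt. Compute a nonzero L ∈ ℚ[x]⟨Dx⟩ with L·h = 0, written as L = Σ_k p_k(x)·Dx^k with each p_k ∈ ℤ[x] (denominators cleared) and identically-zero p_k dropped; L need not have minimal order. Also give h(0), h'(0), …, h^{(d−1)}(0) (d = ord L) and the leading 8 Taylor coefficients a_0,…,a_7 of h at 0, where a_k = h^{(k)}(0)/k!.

f: a_k = -2, 0, 4, 0, -4/3, 0, 8/45, 0, …
g: a_k = 2, 6, 18, 54, 162, 486, 1458, 4374, …
f+g: L₀ = lclm(L_f,L_g), ord ≤ 2+1.
∫: right-multiply L₀ by Dx.
L = (-348 + 144·x - 216·x^2)·Dx + (44 - 180·x + 216·x^2 - 216·x^3)·Dx^2 + (-87 + 36·x - 54·x^2)·Dx^3 + (11 - 45·x + 54·x^2 - 54·x^3)·Dx^4  (order 4).
h: a_k = 0, 0, 3, 22/3, 27/2, 482/15, 81, 9374/45, …
ICs: h(0) = 0, h′(0) = 0, h′′(0) = 6, h′′′(0) = 44.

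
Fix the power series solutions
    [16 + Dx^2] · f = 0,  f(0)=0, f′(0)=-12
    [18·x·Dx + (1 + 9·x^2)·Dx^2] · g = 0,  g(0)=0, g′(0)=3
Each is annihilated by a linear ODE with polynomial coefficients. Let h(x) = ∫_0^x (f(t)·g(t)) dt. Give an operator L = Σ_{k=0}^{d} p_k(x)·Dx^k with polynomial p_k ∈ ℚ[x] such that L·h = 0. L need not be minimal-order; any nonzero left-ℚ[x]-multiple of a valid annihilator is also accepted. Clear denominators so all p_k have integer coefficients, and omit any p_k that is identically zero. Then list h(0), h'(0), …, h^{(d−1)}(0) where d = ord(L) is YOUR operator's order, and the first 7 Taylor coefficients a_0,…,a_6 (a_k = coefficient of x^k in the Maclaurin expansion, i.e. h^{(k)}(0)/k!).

f: a_k = 0, -12, 0, 32, 0, -128/5, 0, …
g: a_k = 0, 3, 0, -9, 0, 243/5, 0, …
f·g: L₀ = L_f ⊗_s L_g, ord ≤ 2·2.
h=∫₀ˣh₀: take L = L₀·Dx.
L = (20800 + 494784·x^2 + 2923776·x^4 + 11943936·x^6 + 26873856·x^8)·Dx + (19584·x + 342144·x^3 + 2239488·x^5 + 6718464·x^7)·Dx^2 + (1700 + 42732·x^2 + 318816·x^4 + 1492992·x^6 + 3359232·x^8)·Dx^3 + (1224·x + 21384·x^3 + 139968·x^5 + 419904·x^7)·Dx^4 + (25 + 738·x^2 + 8505·x^4 + 46656·x^6 + 104976·x^8)·Dx^5  (order 5).
h: a_k = 0, 0, 0, -12, 0, 204/5, 0, …
ICs: h(0) = 0, h′(0) = 0, h′′(0) = 0, h′′′(0) = -72, h′′′′(0) = 0.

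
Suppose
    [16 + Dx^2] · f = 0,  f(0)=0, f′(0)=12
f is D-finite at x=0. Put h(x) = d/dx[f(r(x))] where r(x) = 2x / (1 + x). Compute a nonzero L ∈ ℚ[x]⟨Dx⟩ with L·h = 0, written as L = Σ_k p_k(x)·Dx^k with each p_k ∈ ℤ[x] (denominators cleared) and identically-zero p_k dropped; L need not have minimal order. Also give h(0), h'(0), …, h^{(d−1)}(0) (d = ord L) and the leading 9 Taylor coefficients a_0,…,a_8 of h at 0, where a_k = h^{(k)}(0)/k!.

L = (70 + 12·x + 6·x^2) + (6 + 18·x + 18·x^2 + 6·x^3)·Dx + (1 + 4·x + 6·x^2 + 4·x^3 + x^4)·Dx^2  (order 2).
h: a_k = 24, -48, -696, 2976, -3464, -9360, 758488/15, -1749824/15, 15457432/105, …
ICs: h(0) = 24, h′(0) = -48.

f: a_k = 0, 12, 0, -32, 0, 128/5, 0, -1024/105, 0, …
Change of var in L_f (x↦r) gives L₀.
h=h₀': d/dx-closure on L₀ ⇒ L.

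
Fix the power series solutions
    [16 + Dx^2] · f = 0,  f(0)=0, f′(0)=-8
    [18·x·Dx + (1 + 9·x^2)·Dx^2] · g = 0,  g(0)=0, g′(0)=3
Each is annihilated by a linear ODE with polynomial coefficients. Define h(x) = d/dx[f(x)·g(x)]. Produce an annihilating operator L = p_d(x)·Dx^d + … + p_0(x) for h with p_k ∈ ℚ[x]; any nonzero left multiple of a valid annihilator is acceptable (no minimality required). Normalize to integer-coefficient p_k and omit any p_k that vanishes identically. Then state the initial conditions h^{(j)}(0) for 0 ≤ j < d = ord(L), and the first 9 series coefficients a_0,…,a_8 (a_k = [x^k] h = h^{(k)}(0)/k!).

L = (524992 + 14103936·x^2 + 183342528·x^4 + 608394240·x^6 + 1431032832·x^8 + 3627970560·x^10 + 8707129344·x^12) + (314208·x + 11036736·x^3 + 108591840·x^5 + 419904000·x^7 + 1209323520·x^9 + 2176782336·x^11)·Dx + (38012 + 1098792·x^2 + 14837580·x^4 + 64186992·x^6 + 209112192·x^8 + 589545216·x^10 + 1088391168·x^12)·Dx^2 + (19638·x + 689796·x^3 + 6786990·x^5 + 26244000·x^7 + 75582720·x^9 + 136048896·x^11)·Dx^3 + (325 + 13581·x^2 + 211167·x^4 + 1635147·x^6 + 7479540·x^8 + 22674816·x^10 + 34012224·x^12)·Dx^4  (order 4).
h: a_k = 0, -48, 0, 544, 0, -3792, 0, 89024/3, 0, …
ICs: h(0) = 0, h′(0) = -48, h′′(0) = 0, h′′′(0) = 3264.

f: a_k = 0, -8, 0, 64/3, 0, -256/15, 0, 2048/315, 0, …
g: a_k = 0, 3, 0, -9, 0, 243/5, 0, -2187/7, 0, …
Product ⇒ symmetric product L₀, ord ≤ 4.
h=h₀': d/dx-closure on L₀ ⇒ L.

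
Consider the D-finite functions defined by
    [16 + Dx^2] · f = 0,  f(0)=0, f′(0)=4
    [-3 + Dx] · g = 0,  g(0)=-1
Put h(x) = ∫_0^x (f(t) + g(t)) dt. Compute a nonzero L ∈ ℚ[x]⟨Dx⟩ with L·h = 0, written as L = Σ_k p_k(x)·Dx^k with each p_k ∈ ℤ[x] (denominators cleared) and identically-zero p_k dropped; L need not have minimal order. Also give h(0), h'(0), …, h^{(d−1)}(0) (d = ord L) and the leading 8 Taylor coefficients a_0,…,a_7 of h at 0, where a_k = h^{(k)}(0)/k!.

f: a_k = 0, 4, 0, -32/3, 0, 128/15, 0, -1024/315, …
g: a_k = -1, -3, -9/2, -9/2, -27/8, -81/40, -81/80, -243/560, …
L₀ := lclm(L_f,L_g); ord L₀ ≤ 2+1.
Integrate: L := L₀·Dx.
L = -48·Dx + 16·Dx^2 - 3·Dx^3 + Dx^4  (order 4).
h: a_k = 0, -1, 1/2, -3/2, -91/24, -27/40, 781/720, -81/560, …
ICs: h(0) = 0, h′(0) = -1, h′′(0) = 1, h′′′(0) = -9.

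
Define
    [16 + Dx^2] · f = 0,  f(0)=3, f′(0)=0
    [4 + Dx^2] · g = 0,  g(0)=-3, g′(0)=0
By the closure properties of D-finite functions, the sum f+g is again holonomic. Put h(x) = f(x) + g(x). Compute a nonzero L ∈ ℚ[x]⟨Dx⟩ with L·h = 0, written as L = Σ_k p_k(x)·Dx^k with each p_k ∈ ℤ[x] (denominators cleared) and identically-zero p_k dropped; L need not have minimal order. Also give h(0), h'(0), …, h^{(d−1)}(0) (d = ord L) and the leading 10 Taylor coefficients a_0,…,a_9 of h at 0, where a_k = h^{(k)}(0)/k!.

L = 64 + 20·Dx^2 + Dx^4  (order 4).
h: a_k = 0, 0, -18, 0, 30, 0, -84/5, 0, 34/7, 0, …
ICs: h(0) = 0, h′(0) = 0, h′′(0) = -36, h′′′(0) = 0.

f: a_k = 3, 0, -24, 0, 32, 0, -256/15, 0, 512/105, 0, …
g: a_k = -3, 0, 6, 0, -2, 0, 4/15, 0, -2/105, 0, …
Weyl lclm of L_f,L_g ⇒ L₀ (ord ≤ 4).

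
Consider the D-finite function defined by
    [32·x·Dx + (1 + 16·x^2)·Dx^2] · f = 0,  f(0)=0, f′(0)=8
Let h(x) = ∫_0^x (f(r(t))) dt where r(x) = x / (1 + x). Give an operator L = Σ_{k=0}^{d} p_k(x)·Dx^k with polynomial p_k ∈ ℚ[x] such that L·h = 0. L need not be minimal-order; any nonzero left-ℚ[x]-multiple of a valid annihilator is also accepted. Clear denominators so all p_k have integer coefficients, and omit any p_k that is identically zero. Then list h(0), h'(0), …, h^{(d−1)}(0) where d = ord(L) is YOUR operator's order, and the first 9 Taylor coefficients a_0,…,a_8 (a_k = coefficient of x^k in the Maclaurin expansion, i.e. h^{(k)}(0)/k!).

L = (2 + 34·x)·Dx^2 + (1 + 2·x + 17·x^2)·Dx^3  (order 3).
h: a_k = 0, 0, 4, -8/3, -26/3, 24, 404/15, -4888/21, 727/7, …
ICs: h(0) = 0, h′(0) = 0, h′′(0) = 8.

f: a_k = 0, 8, 0, -128/3, 0, 2048/5, 0, -32768/7, 0, …
Substitute x→r, Dx→(1/r')Dx; clear ⇒ L₀.
∫: right-multiply L₀ by Dx.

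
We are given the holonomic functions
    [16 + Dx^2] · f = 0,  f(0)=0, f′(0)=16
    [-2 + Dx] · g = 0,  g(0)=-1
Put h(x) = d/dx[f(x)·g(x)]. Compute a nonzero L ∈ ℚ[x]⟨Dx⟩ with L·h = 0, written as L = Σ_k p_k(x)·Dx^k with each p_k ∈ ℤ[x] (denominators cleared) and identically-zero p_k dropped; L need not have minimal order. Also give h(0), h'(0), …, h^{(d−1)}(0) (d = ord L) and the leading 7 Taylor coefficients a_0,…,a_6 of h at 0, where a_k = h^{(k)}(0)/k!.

L = 20 - 4·Dx + Dx^2  (order 2).
h: a_k = -16, -64, 32, 256, 608/3, -1408/15, -8896/45, …
ICs: h(0) = -16, h′(0) = -64.

f: a_k = 0, 16, 0, -128/3, 0, 512/15, 0, …
g: a_k = -1, -2, -2, -4/3, -2/3, -4/15, -4/45, …
Product ⇒ symmetric product L₀, ord ≤ 2.
h₀' ⇒ L via d/dx closure of L₀.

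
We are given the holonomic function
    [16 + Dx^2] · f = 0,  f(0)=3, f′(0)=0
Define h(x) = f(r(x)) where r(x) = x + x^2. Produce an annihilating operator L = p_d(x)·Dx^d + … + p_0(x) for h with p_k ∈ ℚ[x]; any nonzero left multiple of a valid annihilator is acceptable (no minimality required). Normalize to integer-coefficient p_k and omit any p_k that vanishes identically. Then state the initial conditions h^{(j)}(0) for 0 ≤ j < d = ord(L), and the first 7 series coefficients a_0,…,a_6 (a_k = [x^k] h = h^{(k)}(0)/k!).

L = (16 + 96·x + 192·x^2 + 128·x^3) - 2·Dx + (1 + 2·x)·Dx^2  (order 2).
h: a_k = 3, 0, -24, -48, 8, 128, 2624/15, …
ICs: h(0) = 3, h′(0) = 0.

f: a_k = 3, 0, -24, 0, 32, 0, -256/15, …
Change of var in L_f (x↦r) gives L₀.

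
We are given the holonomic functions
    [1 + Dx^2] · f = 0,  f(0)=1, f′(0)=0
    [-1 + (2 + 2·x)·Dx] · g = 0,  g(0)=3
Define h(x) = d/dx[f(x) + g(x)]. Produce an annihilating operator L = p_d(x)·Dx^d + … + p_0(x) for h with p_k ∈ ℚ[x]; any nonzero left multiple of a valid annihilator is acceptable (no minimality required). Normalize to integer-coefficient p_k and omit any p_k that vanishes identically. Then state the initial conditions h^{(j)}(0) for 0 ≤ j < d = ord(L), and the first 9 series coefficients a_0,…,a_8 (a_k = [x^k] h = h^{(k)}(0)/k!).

f: a_k = 1, 0, -1/2, 0, 1/24, 0, -1/720, 0, 1/40320, …
g: a_k = 3, 3/2, -3/8, 3/16, -15/128, 21/256, -63/1024, 99/2048, -1287/32768, …
L₀ := lclm(L_f,L_g); ord L₀ ≤ 2+1.
Derive L from L₀ (diff closure).
L = (-19 - 8·x - 4·x^2) + (-14 - 30·x - 24·x^2 - 8·x^3)·Dx + (-19 - 8·x - 4·x^2)·Dx^2 + (-14 - 30·x - 24·x^2 - 8·x^3)·Dx^3  (order 3).
h: a_k = 3/2, -7/4, 9/16, -29/96, 105/256, -2899/7680, 693/2048, -405149/1290240, 19305/65536, …
ICs: h(0) = 3/2, h′(0) = -7/4, h′′(0) = 9/8.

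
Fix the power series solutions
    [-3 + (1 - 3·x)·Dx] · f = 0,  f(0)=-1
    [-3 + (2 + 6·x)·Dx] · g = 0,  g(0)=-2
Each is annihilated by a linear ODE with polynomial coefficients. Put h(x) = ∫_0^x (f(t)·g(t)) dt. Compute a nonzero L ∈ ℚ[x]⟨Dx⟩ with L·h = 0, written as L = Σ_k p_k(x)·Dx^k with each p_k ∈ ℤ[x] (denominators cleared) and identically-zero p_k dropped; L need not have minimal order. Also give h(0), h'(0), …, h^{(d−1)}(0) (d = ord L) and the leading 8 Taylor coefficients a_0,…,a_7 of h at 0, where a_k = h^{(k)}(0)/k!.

f: a_k = -1, -3, -9, -27, -81, -243, -729, -2187, …
g: a_k = -2, -3, 9/4, -27/8, 405/64, -1701/128, 15309/512, -72171/1024, …
f·g: L₀ = L_f ⊗_s L_g, ord ≤ 1·1.
∫: right-multiply L₀ by Dx.
L = (9 + 9·x)·Dx + (-2 + 18·x^2)·Dx^2  (order 2).
h: a_k = 0, 2, 9/2, 33/4, 621/32, 14499/320, 29565/256, 1049031/3584, …
ICs: h(0) = 0, h′(0) = 2.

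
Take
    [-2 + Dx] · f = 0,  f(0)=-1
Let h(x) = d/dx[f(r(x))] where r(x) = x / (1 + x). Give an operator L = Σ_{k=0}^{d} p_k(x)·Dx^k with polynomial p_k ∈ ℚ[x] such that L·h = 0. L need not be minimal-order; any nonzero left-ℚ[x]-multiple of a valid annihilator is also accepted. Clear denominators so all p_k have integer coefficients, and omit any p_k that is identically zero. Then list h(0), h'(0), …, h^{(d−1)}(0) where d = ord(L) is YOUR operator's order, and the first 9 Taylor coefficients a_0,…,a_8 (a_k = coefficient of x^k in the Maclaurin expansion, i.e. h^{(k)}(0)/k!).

L = -2·x + (-1 - 2·x - x^2)·Dx  (order 1).
h: a_k = -2, 0, 2, -8/3, 2, -8/15, -10/9, 256/105, -142/45, …
ICs: h(0) = -2.

f: a_k = -1, -2, -2, -4/3, -2/3, -4/15, -4/45, -8/315, -2/315, …
Change of var in L_f (x↦r) gives L₀.
Differentiate: ansatz ord ≤ ord L₀ ⇒ L.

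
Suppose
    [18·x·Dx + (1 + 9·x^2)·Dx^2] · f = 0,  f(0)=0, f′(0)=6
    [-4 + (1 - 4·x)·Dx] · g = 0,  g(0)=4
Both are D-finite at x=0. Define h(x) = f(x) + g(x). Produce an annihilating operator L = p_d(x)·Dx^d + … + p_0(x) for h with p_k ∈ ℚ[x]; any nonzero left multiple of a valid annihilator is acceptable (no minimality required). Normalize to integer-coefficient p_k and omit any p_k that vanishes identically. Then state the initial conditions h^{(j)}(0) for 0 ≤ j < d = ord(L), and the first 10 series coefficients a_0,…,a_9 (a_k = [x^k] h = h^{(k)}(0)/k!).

L = (72 - 1152·x - 1944·x^2)·Dx + (-57 + 72·x - 765·x^2 - 1944·x^3)·Dx^2 + (4 - 7·x - 63·x^3 - 324·x^4)·Dx^3  (order 3).
h: a_k = 4, 22, 64, 238, 1024, 20966/5, 16384, 454378/7, 262144, 1052950, …
ICs: h(0) = 4, h′(0) = 22, h′′(0) = 128.

f: a_k = 0, 6, 0, -18, 0, 486/5, 0, -4374/7, 0, 4374, …
g: a_k = 4, 16, 64, 256, 1024, 4096, 16384, 65536, 262144, 1048576, …
L₀ := lclm(L_f,L_g); ord L₀ ≤ 2+1.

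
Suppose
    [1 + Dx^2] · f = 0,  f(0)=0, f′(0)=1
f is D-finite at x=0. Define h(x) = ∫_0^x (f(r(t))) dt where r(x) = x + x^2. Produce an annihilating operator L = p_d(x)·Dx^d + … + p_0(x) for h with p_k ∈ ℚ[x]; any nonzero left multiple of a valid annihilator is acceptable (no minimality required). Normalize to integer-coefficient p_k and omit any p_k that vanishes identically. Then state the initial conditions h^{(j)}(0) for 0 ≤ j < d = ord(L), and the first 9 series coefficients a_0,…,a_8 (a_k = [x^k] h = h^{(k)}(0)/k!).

f: a_k = 0, 1, 0, -1/6, 0, 1/120, 0, -1/5040, 0, …
Change of var in L_f (x↦r) gives L₀.
Integrate: L := L₀·Dx.
L = (1 + 6·x + 12·x^2 + 8·x^3)·Dx - 2·Dx^2 + (1 + 2·x)·Dx^3  (order 3).
h: a_k = 0, 0, 1/2, 1/3, -1/24, -1/10, -59/720, -1/56, 419/40320, …
ICs: h(0) = 0, h′(0) = 0, h′′(0) = 1.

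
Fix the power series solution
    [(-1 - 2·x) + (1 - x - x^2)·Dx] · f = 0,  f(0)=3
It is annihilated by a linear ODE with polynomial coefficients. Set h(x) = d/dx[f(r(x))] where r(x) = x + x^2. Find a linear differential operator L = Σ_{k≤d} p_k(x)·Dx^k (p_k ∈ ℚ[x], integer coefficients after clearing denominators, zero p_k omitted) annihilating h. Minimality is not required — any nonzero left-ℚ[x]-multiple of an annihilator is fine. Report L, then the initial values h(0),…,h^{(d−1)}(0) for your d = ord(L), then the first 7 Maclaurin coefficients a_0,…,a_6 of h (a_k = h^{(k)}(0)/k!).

f: a_k = 3, 3, 6, 9, 15, 24, 39, …
Substitute x→r, Dx→(1/r')Dx; clear ⇒ L₀.
h₀' ⇒ L via d/dx closure of L₀.
L = (6 + 24·x + 48·x^2 + 68·x^3 + 84·x^4 + 60·x^5 + 20·x^6) + (-1 - 3·x + 12·x^3 + 25·x^4 + 24·x^5 + 14·x^6 + 4·x^7)·Dx  (order 1).
h: a_k = 3, 18, 63, 192, 555, 1548, 4179, …
ICs: h(0) = 3.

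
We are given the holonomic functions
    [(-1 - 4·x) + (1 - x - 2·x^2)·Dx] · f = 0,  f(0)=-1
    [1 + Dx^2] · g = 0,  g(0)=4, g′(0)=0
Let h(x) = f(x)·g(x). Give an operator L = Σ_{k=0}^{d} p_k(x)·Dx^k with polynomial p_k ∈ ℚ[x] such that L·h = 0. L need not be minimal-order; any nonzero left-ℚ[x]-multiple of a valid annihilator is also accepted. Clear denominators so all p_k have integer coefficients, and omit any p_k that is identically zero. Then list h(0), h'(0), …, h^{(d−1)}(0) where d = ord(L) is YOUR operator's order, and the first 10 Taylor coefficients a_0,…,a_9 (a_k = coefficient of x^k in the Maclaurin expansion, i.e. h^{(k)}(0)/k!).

f: a_k = -1, -1, -3, -5, -11, -21, -43, -85, -171, -341, …
g: a_k = 4, 0, -2, 0, 1/6, 0, -1/180, 0, 1/10080, 0, …
Sym-product of L_f,L_g gives L₀ (≤ ord 2).
L = (3 + x + 2·x^2) + (2 + 8·x)·Dx + (-1 + x + 2·x^2)·Dx^2  (order 2).
h: a_k = -4, -4, -10, -18, -229/6, -445/6, -27089/180, -53789/180, -6046153/10080, -1341169/1120, …
ICs: h(0) = -4, h′(0) = -4.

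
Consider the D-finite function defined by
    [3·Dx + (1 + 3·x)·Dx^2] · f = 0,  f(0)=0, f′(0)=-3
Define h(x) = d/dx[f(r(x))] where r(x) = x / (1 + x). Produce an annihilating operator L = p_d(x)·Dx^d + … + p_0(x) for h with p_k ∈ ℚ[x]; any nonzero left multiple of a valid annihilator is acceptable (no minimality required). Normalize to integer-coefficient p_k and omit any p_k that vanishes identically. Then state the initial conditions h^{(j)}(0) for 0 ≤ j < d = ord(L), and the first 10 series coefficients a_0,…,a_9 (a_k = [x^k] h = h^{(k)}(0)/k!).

f: a_k = 0, -3, 9/2, -9, 81/4, -243/5, 243/2, -2187/7, 6561/8, -2187, …
L₀ from L_f via x↦r, Dx↦r'^{-1}Dx.
Differentiate: ansatz ord ≤ ord L₀ ⇒ L.
L = (5 + 8·x) + (1 + 5·x + 4·x^2)·Dx  (order 1).
h: a_k = -3, 15, -63, 255, -1023, 4095, -16383, 65535, -262143, 1048575, …
ICs: h(0) = -3.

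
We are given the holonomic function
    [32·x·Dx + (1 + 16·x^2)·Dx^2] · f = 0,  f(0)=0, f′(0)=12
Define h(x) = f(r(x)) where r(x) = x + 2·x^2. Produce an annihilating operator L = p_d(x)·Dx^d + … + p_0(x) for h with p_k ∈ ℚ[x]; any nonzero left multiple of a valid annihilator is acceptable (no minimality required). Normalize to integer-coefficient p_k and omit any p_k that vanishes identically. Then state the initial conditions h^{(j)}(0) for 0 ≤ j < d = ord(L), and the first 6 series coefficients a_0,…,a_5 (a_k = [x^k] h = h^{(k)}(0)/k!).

L = (-4 + 32·x + 256·x^2 + 768·x^3 + 768·x^4)·Dx + (1 + 4·x + 16·x^2 + 128·x^3 + 320·x^4 + 256·x^5)·Dx^2  (order 2).
h: a_k = 0, 12, 24, -64, -384, -768/5, …
ICs: h(0) = 0, h′(0) = 12.

f: a_k = 0, 12, 0, -64, 0, 3072/5, …
h₀=f(r): pull back L_f along r ⇒ L₀.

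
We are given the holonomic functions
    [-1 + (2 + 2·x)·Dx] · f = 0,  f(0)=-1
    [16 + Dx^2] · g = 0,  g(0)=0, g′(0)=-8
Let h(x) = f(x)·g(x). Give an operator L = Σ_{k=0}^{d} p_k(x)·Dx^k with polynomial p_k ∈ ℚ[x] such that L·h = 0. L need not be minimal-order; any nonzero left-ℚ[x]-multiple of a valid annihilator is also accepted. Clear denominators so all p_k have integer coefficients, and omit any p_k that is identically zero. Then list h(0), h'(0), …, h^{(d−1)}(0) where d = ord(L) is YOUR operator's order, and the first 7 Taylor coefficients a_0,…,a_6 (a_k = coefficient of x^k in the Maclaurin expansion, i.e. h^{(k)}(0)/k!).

f: a_k = -1, -1/2, 1/8, -1/16, 5/128, -7/256, 21/1024, …
g: a_k = 0, -8, 0, 64/3, 0, -256/15, 0, …
h₀=f·g: eliminate ⇒ L₀, order ≤ 1·2.
L = (67 + 128·x + 64·x^2) + (-4 - 4·x)·Dx + (4 + 8·x + 4·x^2)·Dx^2  (order 2).
h: a_k = 0, 8, 4, -67/3, -61/6, 4661/240, 1187/160, …
ICs: h(0) = 0, h′(0) = 8.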